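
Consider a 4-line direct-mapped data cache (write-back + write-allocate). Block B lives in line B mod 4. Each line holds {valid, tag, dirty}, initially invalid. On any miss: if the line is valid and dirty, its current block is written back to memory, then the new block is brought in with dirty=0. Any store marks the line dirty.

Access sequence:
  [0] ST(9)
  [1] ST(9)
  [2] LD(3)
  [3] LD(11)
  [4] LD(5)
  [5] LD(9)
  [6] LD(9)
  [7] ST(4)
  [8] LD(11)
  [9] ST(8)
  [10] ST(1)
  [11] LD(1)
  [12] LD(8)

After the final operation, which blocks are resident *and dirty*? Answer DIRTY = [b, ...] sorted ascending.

DIRTY = [1, 8]

  0 | W B9 → L1 miss [D]
  1 | W B9 → L1 hit [D]
  2 | R B3 → L3 miss [-]
  3 | R B11 → L3 miss [-]
  4 | R B5 → L1 miss wb→B9 [-]
  5 | R B9 → L1 miss [-]
  6 | R B9 → L1 hit [-]
  7 | W B4 → L0 miss [D]
  8 | R B11 → L3 hit [-]
  9 | W B8 → L0 miss wb→B4 [D]
  10 | W B1 → L1 miss [D]
  11 | R B1 → L1 hit [D]
  12 | R B8 → L0 hit [D]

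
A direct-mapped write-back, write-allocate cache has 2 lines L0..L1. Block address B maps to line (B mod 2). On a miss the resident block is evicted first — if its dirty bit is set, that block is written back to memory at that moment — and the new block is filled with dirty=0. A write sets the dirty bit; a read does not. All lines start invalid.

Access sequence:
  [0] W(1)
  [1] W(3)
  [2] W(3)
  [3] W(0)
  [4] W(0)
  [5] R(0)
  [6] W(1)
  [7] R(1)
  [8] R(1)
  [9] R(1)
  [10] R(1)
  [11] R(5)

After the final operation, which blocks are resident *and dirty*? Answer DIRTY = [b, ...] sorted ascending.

DIRTY = [0]

  0 | W B1 → L1 miss [D]
  1 | W B3 → L1 miss wb→B1 [D]
  2 | W B3 → L1 hit [D]
  3 | W B0 → L0 miss [D]
  4 | W B0 → L0 hit [D]
  5 | R B0 → L0 hit [D]
  6 | W B1 → L1 miss wb→B3 [D]
  7 | R B1 → L1 hit [D]
  8 | R B1 → L1 hit [D]
  9 | R B1 → L1 hit [D]
  10 | R B1 → L1 hit [D]
  11 | R B5 → L1 miss wb→B1 [-]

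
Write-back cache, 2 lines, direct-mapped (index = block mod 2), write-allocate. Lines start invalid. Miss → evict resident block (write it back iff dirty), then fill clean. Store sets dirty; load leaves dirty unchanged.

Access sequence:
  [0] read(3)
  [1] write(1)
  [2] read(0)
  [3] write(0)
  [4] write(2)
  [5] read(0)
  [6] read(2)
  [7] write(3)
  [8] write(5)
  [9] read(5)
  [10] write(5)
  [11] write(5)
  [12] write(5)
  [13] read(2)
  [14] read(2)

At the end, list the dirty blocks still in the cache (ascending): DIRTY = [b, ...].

DIRTY = [5]

0: R B3 → L1 miss [-]
1: W B1 → L1 miss [D]
2: R B0 → L0 miss [-]
3: W B0 → L0 hit [D]
4: W B2 → L0 miss wb→B0 [D]
5: R B0 → L0 miss wb→B2 [-]
6: R B2 → L0 miss [-]
7: W B3 → L1 miss wb→B1 [D]
8: W B5 → L1 miss wb→B3 [D]
9: R B5 → L1 hit [D]
10: W B5 → L1 hit [D]
11: W B5 → L1 hit [D]
12: W B5 → L1 hit [D]
13: R B2 → L0 hit [-]
14: R B2 → L0 hit [-]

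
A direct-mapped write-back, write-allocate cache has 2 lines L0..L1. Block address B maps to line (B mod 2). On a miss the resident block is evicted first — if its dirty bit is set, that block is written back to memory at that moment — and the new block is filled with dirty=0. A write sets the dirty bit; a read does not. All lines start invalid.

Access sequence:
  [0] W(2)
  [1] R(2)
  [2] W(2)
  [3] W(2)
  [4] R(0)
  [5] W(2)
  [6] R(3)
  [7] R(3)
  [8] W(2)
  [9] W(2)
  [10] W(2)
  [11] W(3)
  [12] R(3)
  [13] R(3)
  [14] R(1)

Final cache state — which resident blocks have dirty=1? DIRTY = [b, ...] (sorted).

  0 | W B2 → L0 miss [D]
  1 | R B2 → L0 hit [D]
  2 | W B2 → L0 hit [D]
  3 | W B2 → L0 hit [D]
  4 | R B0 → L0 miss wb→B2 [-]
  5 | W B2 → L0 miss [D]
  6 | R B3 → L1 miss [-]
  7 | R B3 → L1 hit [-]
  8 | W B2 → L0 hit [D]
  9 | W B2 → L0 hit [D]
  10 | W B2 → L0 hit [D]
  11 | W B3 → L1 hit [D]
  12 | R B3 → L1 hit [D]
  13 | R B3 → L1 hit [D]
  14 | R B1 → L1 miss wb→B3 [-]

DIRTY = [2]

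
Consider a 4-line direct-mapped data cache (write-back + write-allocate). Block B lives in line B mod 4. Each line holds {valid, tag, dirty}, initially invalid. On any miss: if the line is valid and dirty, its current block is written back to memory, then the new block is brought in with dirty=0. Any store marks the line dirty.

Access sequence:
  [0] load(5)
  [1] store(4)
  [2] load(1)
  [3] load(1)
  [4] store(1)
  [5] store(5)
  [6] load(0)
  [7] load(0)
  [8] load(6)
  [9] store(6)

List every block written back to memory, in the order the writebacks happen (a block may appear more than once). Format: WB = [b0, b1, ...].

0: R B5 -> L1 miss  d=-]
1: W B4 -> L0 miss  d=D]
2: R B1 -> L1 miss  d=-]
3: R B1 -> L1 hit  d=-]
4: W B1 -> L1 hit  d=D]
5: W B5 -> L1 miss wb->B1  d=D]
6: R B0 -> L0 miss wb->B4  d=-]
7: R B0 -> L0 hit  d=-]
8: R B6 -> L2 miss  d=-]
9: W B6 -> L2 hit  d=D]

WB = [1, 4]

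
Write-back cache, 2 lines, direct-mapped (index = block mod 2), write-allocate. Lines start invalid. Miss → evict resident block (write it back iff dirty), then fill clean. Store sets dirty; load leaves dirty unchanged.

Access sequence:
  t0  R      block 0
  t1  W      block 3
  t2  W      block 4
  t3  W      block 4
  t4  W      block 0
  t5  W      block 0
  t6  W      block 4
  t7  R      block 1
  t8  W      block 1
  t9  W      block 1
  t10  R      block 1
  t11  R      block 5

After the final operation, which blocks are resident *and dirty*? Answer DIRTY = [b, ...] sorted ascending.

0: R B0 -> L0 miss  d=-]
1: W B3 -> L1 miss  d=D]
2: W B4 -> L0 miss  d=D]
3: W B4 -> L0 hit  d=D]
4: W B0 -> L0 miss wb->B4  d=D]
5: W B0 -> L0 hit  d=D]
6: W B4 -> L0 miss wb->B0  d=D]
7: R B1 -> L1 miss wb->B3  d=-]
8: W B1 -> L1 hit  d=D]
9: W B1 -> L1 hit  d=D]
10: R B1 -> L1 hit  d=D]
11: R B5 -> L1 miss wb->B1  d=-]

DIRTY = [4]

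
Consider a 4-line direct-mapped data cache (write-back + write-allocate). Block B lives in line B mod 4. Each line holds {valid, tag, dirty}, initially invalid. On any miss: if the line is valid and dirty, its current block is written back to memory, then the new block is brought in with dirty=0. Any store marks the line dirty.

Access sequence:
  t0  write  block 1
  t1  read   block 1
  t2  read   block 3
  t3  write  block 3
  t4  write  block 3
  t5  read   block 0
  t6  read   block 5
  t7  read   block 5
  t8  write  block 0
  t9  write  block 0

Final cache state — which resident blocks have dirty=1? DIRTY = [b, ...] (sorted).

  0 | W B1 → L1 miss [D]
  1 | R B1 → L1 hit [D]
  2 | R B3 → L3 miss [-]
  3 | W B3 → L3 hit [D]
  4 | W B3 → L3 hit [D]
  5 | R B0 → L0 miss [-]
  6 | R B5 → L1 miss wb→B1 [-]
  7 | R B5 → L1 hit [-]
  8 | W B0 → L0 hit [D]
  9 | W B0 → L0 hit [D]

DIRTY = [0, 3]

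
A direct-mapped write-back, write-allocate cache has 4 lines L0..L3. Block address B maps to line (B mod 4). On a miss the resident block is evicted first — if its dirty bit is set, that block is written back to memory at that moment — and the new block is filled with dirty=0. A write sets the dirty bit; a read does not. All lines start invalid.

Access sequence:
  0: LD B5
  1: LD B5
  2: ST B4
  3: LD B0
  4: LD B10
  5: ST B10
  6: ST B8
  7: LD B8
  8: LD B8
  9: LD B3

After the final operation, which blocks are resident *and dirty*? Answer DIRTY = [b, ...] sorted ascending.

0: R B5 → L1 miss [-]
1: R B5 → L1 hit [-]
2: W B4 → L0 miss [D]
3: R B0 → L0 miss wb→B4 [-]
4: R B10 → L2 miss [-]
5: W B10 → L2 hit [D]
6: W B8 → L0 miss [D]
7: R B8 → L0 hit [D]
8: R B8 → L0 hit [D]
9: R B3 → L3 miss [-]

DIRTY = [8, 10]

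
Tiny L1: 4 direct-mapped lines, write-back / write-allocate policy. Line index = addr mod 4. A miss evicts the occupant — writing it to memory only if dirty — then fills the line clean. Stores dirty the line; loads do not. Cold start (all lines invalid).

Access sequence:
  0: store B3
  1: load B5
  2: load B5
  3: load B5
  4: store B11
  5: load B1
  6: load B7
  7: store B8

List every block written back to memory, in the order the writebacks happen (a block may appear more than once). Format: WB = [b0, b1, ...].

0: W B3 -> L3 miss  d=D]
1: R B5 -> L1 miss  d=-]
2: R B5 -> L1 hit  d=-]
3: R B5 -> L1 hit  d=-]
4: W B11 -> L3 miss wb->B3  d=D]
5: R B1 -> L1 miss  d=-]
6: R B7 -> L3 miss wb->B11  d=-]
7: W B8 -> L0 miss  d=D]

WB = [3, 11]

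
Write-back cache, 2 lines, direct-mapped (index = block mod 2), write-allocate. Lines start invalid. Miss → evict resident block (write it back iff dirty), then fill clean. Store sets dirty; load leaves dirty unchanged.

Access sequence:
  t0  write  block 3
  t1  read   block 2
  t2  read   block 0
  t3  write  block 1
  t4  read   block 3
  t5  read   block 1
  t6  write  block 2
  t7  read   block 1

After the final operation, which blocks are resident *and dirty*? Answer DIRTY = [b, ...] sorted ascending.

DIRTY = [2]

0: W B3 -> L1 miss  d=D]
1: R B2 -> L0 miss  d=-]
2: R B0 -> L0 miss  d=-]
3: W B1 -> L1 miss wb->B3  d=D]
4: R B3 -> L1 miss wb->B1  d=-]
5: R B1 -> L1 miss  d=-]
6: W B2 -> L0 miss  d=D]
7: R B1 -> L1 hit  d=-]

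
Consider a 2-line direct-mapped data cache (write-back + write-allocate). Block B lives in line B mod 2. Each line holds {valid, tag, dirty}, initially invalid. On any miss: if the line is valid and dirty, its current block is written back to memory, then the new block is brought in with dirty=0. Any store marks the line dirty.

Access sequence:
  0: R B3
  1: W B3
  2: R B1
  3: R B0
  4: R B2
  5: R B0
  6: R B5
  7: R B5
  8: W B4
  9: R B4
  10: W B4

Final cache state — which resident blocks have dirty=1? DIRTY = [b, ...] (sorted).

DIRTY = [4]

0: R B3 -> L1 miss  d=-]
1: W B3 -> L1 hit  d=D]
2: R B1 -> L1 miss wb->B3  d=-]
3: R B0 -> L0 miss  d=-]
4: R B2 -> L0 miss  d=-]
5: R B0 -> L0 miss  d=-]
6: R B5 -> L1 miss  d=-]
7: R B5 -> L1 hit  d=-]
8: W B4 -> L0 miss  d=D]
9: R B4 -> L0 hit  d=D]
10: W B4 -> L0 hit  d=D]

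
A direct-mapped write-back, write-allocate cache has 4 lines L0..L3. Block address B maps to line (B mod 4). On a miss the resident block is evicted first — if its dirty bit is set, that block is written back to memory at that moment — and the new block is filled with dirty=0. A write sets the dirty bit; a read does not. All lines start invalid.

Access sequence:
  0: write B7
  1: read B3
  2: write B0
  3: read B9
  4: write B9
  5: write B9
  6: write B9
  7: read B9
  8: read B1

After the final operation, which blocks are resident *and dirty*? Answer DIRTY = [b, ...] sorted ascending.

0: W B7 → L3 miss [D]
1: R B3 → L3 miss wb→B7 [-]
2: W B0 → L0 miss [D]
3: R B9 → L1 miss [-]
4: W B9 → L1 hit [D]
5: W B9 → L1 hit [D]
6: W B9 → L1 hit [D]
7: R B9 → L1 hit [D]
8: R B1 → L1 miss wb→B9 [-]

DIRTY = [0]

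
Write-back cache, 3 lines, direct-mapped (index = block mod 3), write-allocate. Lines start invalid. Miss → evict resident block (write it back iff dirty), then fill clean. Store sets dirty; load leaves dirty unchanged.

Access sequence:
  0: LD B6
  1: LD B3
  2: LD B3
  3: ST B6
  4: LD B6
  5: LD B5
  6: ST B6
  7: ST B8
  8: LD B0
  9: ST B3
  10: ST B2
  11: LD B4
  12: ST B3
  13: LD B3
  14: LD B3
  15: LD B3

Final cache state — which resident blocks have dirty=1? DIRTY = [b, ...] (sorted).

DIRTY = [2, 3]

0: R B6 → L0 miss [-]
1: R B3 → L0 miss [-]
2: R B3 → L0 hit [-]
3: W B6 → L0 miss [D]
4: R B6 → L0 hit [D]
5: R B5 → L2 miss [-]
6: W B6 → L0 hit [D]
7: W B8 → L2 miss [D]
8: R B0 → L0 miss wb→B6 [-]
9: W B3 → L0 miss [D]
10: W B2 → L2 miss wb→B8 [D]
11: R B4 → L1 miss [-]
12: W B3 → L0 hit [D]
13: R B3 → L0 hit [D]
14: R B3 → L0 hit [D]
15: R B3 → L0 hit [D]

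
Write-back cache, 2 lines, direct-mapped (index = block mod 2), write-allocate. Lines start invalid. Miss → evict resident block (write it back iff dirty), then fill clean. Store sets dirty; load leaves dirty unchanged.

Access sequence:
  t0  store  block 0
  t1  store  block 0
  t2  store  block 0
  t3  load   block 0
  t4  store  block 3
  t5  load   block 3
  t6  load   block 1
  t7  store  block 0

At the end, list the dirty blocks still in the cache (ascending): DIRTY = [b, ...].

0: W B0 → L0 miss [D]
1: W B0 → L0 hit [D]
2: W B0 → L0 hit [D]
3: R B0 → L0 hit [D]
4: W B3 → L1 miss [D]
5: R B3 → L1 hit [D]
6: R B1 → L1 miss wb→B3 [-]
7: W B0 → L0 hit [D]

DIRTY = [0]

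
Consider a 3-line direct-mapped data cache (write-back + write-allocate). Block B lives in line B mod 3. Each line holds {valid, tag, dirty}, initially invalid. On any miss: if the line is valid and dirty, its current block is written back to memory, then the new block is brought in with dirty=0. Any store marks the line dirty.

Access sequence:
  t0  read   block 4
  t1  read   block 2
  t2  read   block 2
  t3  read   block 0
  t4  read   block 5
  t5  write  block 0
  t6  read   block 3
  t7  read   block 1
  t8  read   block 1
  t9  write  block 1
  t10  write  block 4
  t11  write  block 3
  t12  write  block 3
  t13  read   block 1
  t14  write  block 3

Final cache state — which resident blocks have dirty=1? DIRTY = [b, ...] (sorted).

DIRTY = [3]

0: R B4 -> L1 miss  d=-]
1: R B2 -> L2 miss  d=-]
2: R B2 -> L2 hit  d=-]
3: R B0 -> L0 miss  d=-]
4: R B5 -> L2 miss  d=-]
5: W B0 -> L0 hit  d=D]
6: R B3 -> L0 miss wb->B0  d=-]
7: R B1 -> L1 miss  d=-]
8: R B1 -> L1 hit  d=-]
9: W B1 -> L1 hit  d=D]
10: W B4 -> L1 miss wb->B1  d=D]
11: W B3 -> L0 hit  d=D]
12: W B3 -> L0 hit  d=D]
13: R B1 -> L1 miss wb->B4  d=-]
14: W B3 -> L0 hit  d=D]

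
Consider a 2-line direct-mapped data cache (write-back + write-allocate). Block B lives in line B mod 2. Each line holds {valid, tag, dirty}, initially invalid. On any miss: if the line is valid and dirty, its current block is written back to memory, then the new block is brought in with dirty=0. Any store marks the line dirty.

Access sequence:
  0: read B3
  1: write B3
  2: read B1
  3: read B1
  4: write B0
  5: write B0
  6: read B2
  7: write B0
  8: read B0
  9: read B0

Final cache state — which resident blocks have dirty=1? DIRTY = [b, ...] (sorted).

DIRTY = [0]

0: R B3 -> L1 miss  d=-]
1: W B3 -> L1 hit  d=D]
2: R B1 -> L1 miss wb->B3  d=-]
3: R B1 -> L1 hit  d=-]
4: W B0 -> L0 miss  d=D]
5: W B0 -> L0 hit  d=D]
6: R B2 -> L0 miss wb->B0  d=-]
7: W B0 -> L0 miss  d=D]
8: R B0 -> L0 hit  d=D]
9: R B0 -> L0 hit  d=D]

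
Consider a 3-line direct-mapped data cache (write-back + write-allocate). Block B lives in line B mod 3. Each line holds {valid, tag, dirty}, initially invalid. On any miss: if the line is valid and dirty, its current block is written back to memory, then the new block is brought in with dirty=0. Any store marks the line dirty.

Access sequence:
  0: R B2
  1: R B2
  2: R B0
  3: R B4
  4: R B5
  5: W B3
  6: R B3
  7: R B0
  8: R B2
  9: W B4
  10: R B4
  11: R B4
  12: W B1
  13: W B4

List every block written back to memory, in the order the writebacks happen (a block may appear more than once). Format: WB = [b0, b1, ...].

WB = [3, 4, 1]

0: R B2 -> L2 miss  d=-]
1: R B2 -> L2 hit  d=-]
2: R B0 -> L0 miss  d=-]
3: R B4 -> L1 miss  d=-]
4: R B5 -> L2 miss  d=-]
5: W B3 -> L0 miss  d=D]
6: R B3 -> L0 hit  d=D]
7: R B0 -> L0 miss wb->B3  d=-]
8: R B2 -> L2 miss  d=-]
9: W B4 -> L1 hit  d=D]
10: R B4 -> L1 hit  d=D]
11: R B4 -> L1 hit  d=D]
12: W B1 -> L1 miss wb->B4  d=D]
13: W B4 -> L1 miss wb->B1  d=D]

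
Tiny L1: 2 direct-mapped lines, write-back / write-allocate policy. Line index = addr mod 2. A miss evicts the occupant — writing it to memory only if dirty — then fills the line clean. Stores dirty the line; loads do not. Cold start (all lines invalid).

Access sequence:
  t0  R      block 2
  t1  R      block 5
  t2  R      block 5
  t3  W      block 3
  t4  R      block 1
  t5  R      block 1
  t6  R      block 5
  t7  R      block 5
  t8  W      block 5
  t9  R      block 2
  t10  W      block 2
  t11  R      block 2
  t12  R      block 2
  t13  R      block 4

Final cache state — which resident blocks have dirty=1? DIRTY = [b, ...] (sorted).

0: R B2 -> L0 miss  d=-]
1: R B5 -> L1 miss  d=-]
2: R B5 -> L1 hit  d=-]
3: W B3 -> L1 miss  d=D]
4: R B1 -> L1 miss wb->B3  d=-]
5: R B1 -> L1 hit  d=-]
6: R B5 -> L1 miss  d=-]
7: R B5 -> L1 hit  d=-]
8: W B5 -> L1 hit  d=D]
9: R B2 -> L0 hit  d=-]
10: W B2 -> L0 hit  d=D]
11: R B2 -> L0 hit  d=D]
12: R B2 -> L0 hit  d=D]
13: R B4 -> L0 miss wb->B2  d=-]

DIRTY = [5]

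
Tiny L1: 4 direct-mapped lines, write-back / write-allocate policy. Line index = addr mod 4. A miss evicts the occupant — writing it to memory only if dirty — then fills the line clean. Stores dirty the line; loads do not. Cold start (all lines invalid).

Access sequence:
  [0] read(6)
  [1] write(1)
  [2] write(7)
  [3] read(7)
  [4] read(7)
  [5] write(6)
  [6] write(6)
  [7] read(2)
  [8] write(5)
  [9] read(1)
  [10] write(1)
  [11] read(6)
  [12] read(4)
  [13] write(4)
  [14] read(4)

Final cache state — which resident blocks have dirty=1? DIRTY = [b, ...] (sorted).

0: R B6 -> L2 miss  d=-]
1: W B1 -> L1 miss  d=D]
2: W B7 -> L3 miss  d=D]
3: R B7 -> L3 hit  d=D]
4: R B7 -> L3 hit  d=D]
5: W B6 -> L2 hit  d=D]
6: W B6 -> L2 hit  d=D]
7: R B2 -> L2 miss wb->B6  d=-]
8: W B5 -> L1 miss wb->B1  d=D]
9: R B1 -> L1 miss wb->B5  d=-]
10: W B1 -> L1 hit  d=D]
11: R B6 -> L2 miss  d=-]
12: R B4 -> L0 miss  d=-]
13: W B4 -> L0 hit  d=D]
14: R B4 -> L0 hit  d=D]

DIRTY = [1, 4, 7]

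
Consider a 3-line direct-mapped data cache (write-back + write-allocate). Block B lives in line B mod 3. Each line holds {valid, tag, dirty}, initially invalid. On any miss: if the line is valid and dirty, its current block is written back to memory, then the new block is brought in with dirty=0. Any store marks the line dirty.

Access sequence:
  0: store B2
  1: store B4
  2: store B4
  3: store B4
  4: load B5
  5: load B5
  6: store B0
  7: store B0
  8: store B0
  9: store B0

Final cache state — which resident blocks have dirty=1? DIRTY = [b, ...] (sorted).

0: W B2 → L2 miss [D]
1: W B4 → L1 miss [D]
2: W B4 → L1 hit [D]
3: W B4 → L1 hit [D]
4: R B5 → L2 miss wb→B2 [-]
5: R B5 → L2 hit [-]
6: W B0 → L0 miss [D]
7: W B0 → L0 hit [D]
8: W B0 → L0 hit [D]
9: W B0 → L0 hit [D]

DIRTY = [0, 4]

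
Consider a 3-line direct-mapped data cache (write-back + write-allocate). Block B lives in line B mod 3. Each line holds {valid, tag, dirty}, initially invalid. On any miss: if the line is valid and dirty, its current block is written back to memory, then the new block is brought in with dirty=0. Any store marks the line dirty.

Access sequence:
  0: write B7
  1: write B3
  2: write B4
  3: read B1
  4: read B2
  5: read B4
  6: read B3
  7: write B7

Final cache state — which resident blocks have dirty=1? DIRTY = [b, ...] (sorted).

DIRTY = [3, 7]

0: W B7 -> L1 miss  d=D]
1: W B3 -> L0 miss  d=D]
2: W B4 -> L1 miss wb->B7  d=D]
3: R B1 -> L1 miss wb->B4  d=-]
4: R B2 -> L2 miss  d=-]
5: R B4 -> L1 miss  d=-]
6: R B3 -> L0 hit  d=D]
7: W B7 -> L1 miss  d=D]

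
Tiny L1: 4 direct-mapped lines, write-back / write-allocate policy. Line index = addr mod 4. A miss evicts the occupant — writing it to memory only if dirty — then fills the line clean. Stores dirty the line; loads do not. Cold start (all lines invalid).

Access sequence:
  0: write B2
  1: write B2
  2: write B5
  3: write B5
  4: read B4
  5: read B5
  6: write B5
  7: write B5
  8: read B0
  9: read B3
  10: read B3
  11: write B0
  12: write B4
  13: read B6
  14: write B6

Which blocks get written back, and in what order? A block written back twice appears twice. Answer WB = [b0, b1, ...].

0: W B2 → L2 miss [D]
1: W B2 → L2 hit [D]
2: W B5 → L1 miss [D]
3: W B5 → L1 hit [D]
4: R B4 → L0 miss [-]
5: R B5 → L1 hit [D]
6: W B5 → L1 hit [D]
7: W B5 → L1 hit [D]
8: R B0 → L0 miss [-]
9: R B3 → L3 miss [-]
10: R B3 → L3 hit [-]
11: W B0 → L0 hit [D]
12: W B4 → L0 miss wb→B0 [D]
13: R B6 → L2 miss wb→B2 [-]
14: W B6 → L2 hit [D]

WB = [0, 2]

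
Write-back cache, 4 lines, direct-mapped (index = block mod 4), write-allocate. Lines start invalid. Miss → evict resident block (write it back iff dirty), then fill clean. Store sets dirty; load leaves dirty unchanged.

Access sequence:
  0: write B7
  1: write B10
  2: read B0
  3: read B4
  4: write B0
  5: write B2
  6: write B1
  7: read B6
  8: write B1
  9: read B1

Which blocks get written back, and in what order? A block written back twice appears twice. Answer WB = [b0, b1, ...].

0: W B7 -> L3 miss  d=D]
1: W B10 -> L2 miss  d=D]
2: R B0 -> L0 miss  d=-]
3: R B4 -> L0 miss  d=-]
4: W B0 -> L0 miss  d=D]
5: W B2 -> L2 miss wb->B10  d=D]
6: W B1 -> L1 miss  d=D]
7: R B6 -> L2 miss wb->B2  d=-]
8: W B1 -> L1 hit  d=D]
9: R B1 -> L1 hit  d=D]

WB = [10, 2]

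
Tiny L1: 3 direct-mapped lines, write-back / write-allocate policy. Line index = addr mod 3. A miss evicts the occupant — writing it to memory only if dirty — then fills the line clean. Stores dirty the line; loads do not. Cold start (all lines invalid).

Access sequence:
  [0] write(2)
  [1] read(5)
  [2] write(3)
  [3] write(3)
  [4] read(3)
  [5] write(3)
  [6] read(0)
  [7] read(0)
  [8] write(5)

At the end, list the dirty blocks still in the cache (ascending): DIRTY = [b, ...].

0: W B2 → L2 miss [D]
1: R B5 → L2 miss wb→B2 [-]
2: W B3 → L0 miss [D]
3: W B3 → L0 hit [D]
4: R B3 → L0 hit [D]
5: W B3 → L0 hit [D]
6: R B0 → L0 miss wb→B3 [-]
7: R B0 → L0 hit [-]
8: W B5 → L2 hit [D]

DIRTY = [5]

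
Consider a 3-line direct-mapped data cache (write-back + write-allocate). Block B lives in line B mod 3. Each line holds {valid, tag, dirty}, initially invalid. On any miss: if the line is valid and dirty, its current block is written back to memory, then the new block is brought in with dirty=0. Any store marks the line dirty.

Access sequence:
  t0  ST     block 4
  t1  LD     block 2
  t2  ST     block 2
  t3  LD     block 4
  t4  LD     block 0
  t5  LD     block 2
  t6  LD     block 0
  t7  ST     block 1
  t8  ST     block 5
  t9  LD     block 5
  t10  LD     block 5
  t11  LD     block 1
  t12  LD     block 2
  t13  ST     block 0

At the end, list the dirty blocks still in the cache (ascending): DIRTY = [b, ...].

0: W B4 → L1 miss [D]
1: R B2 → L2 miss [-]
2: W B2 → L2 hit [D]
3: R B4 → L1 hit [D]
4: R B0 → L0 miss [-]
5: R B2 → L2 hit [D]
6: R B0 → L0 hit [-]
7: W B1 → L1 miss wb→B4 [D]
8: W B5 → L2 miss wb→B2 [D]
9: R B5 → L2 hit [D]
10: R B5 → L2 hit [D]
11: R B1 → L1 hit [D]
12: R B2 → L2 miss wb→B5 [-]
13: W B0 → L0 hit [D]

DIRTY = [0, 1]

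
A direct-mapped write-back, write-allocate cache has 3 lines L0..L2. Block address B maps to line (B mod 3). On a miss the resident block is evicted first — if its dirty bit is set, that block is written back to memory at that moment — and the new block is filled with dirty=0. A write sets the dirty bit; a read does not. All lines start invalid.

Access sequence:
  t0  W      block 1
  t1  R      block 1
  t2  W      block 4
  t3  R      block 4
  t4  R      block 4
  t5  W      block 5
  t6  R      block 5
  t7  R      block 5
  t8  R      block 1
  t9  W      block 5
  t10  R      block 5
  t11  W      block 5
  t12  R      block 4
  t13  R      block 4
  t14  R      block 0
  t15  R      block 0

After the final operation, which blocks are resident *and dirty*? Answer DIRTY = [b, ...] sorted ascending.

DIRTY = [5]

  0 | W B1 → L1 miss [D]
  1 | R B1 → L1 hit [D]
  2 | W B4 → L1 miss wb→B1 [D]
  3 | R B4 → L1 hit [D]
  4 | R B4 → L1 hit [D]
  5 | W B5 → L2 miss [D]
  6 | R B5 → L2 hit [D]
  7 | R B5 → L2 hit [D]
  8 | R B1 → L1 miss wb→B4 [-]
  9 | W B5 → L2 hit [D]
  10 | R B5 → L2 hit [D]
  11 | W B5 → L2 hit [D]
  12 | R B4 → L1 miss [-]
  13 | R B4 → L1 hit [-]
  14 | R B0 → L0 miss [-]
  15 | R B0 → L0 hit [-]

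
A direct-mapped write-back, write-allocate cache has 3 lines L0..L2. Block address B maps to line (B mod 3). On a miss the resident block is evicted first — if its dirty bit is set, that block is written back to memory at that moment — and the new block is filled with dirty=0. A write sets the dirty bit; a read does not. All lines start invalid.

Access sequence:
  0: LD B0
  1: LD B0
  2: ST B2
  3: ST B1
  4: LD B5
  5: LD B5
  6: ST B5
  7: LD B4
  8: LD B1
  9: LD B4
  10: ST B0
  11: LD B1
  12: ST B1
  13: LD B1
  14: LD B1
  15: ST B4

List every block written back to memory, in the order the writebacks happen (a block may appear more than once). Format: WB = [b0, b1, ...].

0: R B0 → L0 miss [-]
1: R B0 → L0 hit [-]
2: W B2 → L2 miss [D]
3: W B1 → L1 miss [D]
4: R B5 → L2 miss wb→B2 [-]
5: R B5 → L2 hit [-]
6: W B5 → L2 hit [D]
7: R B4 → L1 miss wb→B1 [-]
8: R B1 → L1 miss [-]
9: R B4 → L1 miss [-]
10: W B0 → L0 hit [D]
11: R B1 → L1 miss [-]
12: W B1 → L1 hit [D]
13: R B1 → L1 hit [D]
14: R B1 → L1 hit [D]
15: W B4 → L1 miss wb→B1 [D]

WB = [2, 1, 1]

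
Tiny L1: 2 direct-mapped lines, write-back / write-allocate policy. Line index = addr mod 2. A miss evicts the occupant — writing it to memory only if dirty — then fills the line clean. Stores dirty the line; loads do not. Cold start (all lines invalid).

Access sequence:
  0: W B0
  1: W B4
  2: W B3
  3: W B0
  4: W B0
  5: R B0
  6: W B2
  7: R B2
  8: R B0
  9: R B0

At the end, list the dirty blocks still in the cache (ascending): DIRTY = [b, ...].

DIRTY = [3]

0: W B0 → L0 miss [D]
1: W B4 → L0 miss wb→B0 [D]
2: W B3 → L1 miss [D]
3: W B0 → L0 miss wb→B4 [D]
4: W B0 → L0 hit [D]
5: R B0 → L0 hit [D]
6: W B2 → L0 miss wb→B0 [D]
7: R B2 → L0 hit [D]
8: R B0 → L0 miss wb→B2 [-]
9: R B0 → L0 hit [-]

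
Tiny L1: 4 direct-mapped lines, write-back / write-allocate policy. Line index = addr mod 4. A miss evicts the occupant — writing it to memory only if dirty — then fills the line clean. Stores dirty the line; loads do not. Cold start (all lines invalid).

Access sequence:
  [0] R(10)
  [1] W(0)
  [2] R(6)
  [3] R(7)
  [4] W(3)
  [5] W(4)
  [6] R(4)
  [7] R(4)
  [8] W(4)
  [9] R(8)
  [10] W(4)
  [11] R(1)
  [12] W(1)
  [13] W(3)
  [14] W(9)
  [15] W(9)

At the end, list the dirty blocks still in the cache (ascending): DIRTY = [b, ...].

0: R B10 -> L2 miss  d=-]
1: W B0 -> L0 miss  d=D]
2: R B6 -> L2 miss  d=-]
3: R B7 -> L3 miss  d=-]
4: W B3 -> L3 miss  d=D]
5: W B4 -> L0 miss wb->B0  d=D]
6: R B4 -> L0 hit  d=D]
7: R B4 -> L0 hit  d=D]
8: W B4 -> L0 hit  d=D]
9: R B8 -> L0 miss wb->B4  d=-]
10: W B4 -> L0 miss  d=D]
11: R B1 -> L1 miss  d=-]
12: W B1 -> L1 hit  d=D]
13: W B3 -> L3 hit  d=D]
14: W B9 -> L1 miss wb->B1  d=D]
15: W B9 -> L1 hit  d=D]

DIRTY = [3, 4, 9]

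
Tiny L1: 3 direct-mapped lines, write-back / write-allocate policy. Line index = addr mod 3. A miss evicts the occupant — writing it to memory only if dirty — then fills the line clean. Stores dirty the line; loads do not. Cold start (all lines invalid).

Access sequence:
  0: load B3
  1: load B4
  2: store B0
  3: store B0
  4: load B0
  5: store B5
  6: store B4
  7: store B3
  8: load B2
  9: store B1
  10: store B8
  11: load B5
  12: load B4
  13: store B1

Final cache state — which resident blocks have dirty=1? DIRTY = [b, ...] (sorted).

0: R B3 → L0 miss [-]
1: R B4 → L1 miss [-]
2: W B0 → L0 miss [D]
3: W B0 → L0 hit [D]
4: R B0 → L0 hit [D]
5: W B5 → L2 miss [D]
6: W B4 → L1 hit [D]
7: W B3 → L0 miss wb→B0 [D]
8: R B2 → L2 miss wb→B5 [-]
9: W B1 → L1 miss wb→B4 [D]
10: W B8 → L2 miss [D]
11: R B5 → L2 miss wb→B8 [-]
12: R B4 → L1 miss wb→B1 [-]
13: W B1 → L1 miss [D]

DIRTY = [1, 3]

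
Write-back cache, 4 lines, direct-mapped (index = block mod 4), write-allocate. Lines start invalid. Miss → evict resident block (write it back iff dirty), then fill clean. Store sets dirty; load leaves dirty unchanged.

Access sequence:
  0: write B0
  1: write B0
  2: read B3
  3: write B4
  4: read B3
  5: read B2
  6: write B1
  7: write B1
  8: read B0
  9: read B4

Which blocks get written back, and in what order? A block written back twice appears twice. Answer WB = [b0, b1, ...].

WB = [0, 4]

0: W B0 -> L0 miss  d=D]
1: W B0 -> L0 hit  d=D]
2: R B3 -> L3 miss  d=-]
3: W B4 -> L0 miss wb->B0  d=D]
4: R B3 -> L3 hit  d=-]
5: R B2 -> L2 miss  d=-]
6: W B1 -> L1 miss  d=D]
7: W B1 -> L1 hit  d=D]
8: R B0 -> L0 miss wb->B4  d=-]
9: R B4 -> L0 miss  d=-]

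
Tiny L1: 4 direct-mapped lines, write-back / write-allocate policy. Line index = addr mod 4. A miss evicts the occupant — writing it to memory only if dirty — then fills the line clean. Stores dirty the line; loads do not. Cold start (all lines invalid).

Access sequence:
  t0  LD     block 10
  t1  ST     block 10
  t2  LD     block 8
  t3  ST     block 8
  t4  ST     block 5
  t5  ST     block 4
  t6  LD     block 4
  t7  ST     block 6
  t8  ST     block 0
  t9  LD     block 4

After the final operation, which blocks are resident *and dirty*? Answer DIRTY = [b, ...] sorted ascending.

DIRTY = [5, 6]

0: R B10 → L2 miss [-]
1: W B10 → L2 hit [D]
2: R B8 → L0 miss [-]
3: W B8 → L0 hit [D]
4: W B5 → L1 miss [D]
5: W B4 → L0 miss wb→B8 [D]
6: R B4 → L0 hit [D]
7: W B6 → L2 miss wb→B10 [D]
8: W B0 → L0 miss wb→B4 [D]
9: R B4 → L0 miss wb→B0 [-]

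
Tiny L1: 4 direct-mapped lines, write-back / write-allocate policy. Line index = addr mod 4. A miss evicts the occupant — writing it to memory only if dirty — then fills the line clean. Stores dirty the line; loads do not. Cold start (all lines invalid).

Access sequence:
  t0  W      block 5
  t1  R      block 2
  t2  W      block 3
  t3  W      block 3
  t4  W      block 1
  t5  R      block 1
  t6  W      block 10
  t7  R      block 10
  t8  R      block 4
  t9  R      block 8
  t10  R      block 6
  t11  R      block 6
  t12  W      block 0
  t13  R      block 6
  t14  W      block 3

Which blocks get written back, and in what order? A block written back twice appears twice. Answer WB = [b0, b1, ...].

WB = [5, 10]

0: W B5 → L1 miss [D]
1: R B2 → L2 miss [-]
2: W B3 → L3 miss [D]
3: W B3 → L3 hit [D]
4: W B1 → L1 miss wb→B5 [D]
5: R B1 → L1 hit [D]
6: W B10 → L2 miss [D]
7: R B10 → L2 hit [D]
8: R B4 → L0 miss [-]
9: R B8 → L0 miss [-]
10: R B6 → L2 miss wb→B10 [-]
11: R B6 → L2 hit [-]
12: W B0 → L0 miss [D]
13: R B6 → L2 hit [-]
14: W B3 → L3 hit [D]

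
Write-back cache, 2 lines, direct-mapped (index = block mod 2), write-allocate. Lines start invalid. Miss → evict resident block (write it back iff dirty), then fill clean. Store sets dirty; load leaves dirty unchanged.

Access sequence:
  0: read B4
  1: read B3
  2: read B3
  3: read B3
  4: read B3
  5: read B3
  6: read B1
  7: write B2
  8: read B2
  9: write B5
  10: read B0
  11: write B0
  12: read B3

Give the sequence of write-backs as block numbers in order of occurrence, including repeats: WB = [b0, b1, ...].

WB = [2, 5]

  0 | R B4 → L0 miss [-]
  1 | R B3 → L1 miss [-]
  2 | R B3 → L1 hit [-]
  3 | R B3 → L1 hit [-]
  4 | R B3 → L1 hit [-]
  5 | R B3 → L1 hit [-]
  6 | R B1 → L1 miss [-]
  7 | W B2 → L0 miss [D]
  8 | R B2 → L0 hit [D]
  9 | W B5 → L1 miss [D]
  10 | R B0 → L0 miss wb→B2 [-]
  11 | W B0 → L0 hit [D]
  12 | R B3 → L1 miss wb→B5 [-]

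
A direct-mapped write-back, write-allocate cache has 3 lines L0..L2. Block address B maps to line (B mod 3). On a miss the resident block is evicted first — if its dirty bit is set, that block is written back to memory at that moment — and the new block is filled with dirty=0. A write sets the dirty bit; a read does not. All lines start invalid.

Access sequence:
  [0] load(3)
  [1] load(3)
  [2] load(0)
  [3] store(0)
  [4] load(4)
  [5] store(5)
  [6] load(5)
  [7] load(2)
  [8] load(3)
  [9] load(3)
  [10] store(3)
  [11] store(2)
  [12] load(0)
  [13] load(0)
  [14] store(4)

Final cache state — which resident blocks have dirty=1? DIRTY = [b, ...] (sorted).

DIRTY = [2, 4]

  0 | R B3 → L0 miss [-]
  1 | R B3 → L0 hit [-]
  2 | R B0 → L0 miss [-]
  3 | W B0 → L0 hit [D]
  4 | R B4 → L1 miss [-]
  5 | W B5 → L2 miss [D]
  6 | R B5 → L2 hit [D]
  7 | R B2 → L2 miss wb→B5 [-]
  8 | R B3 → L0 miss wb→B0 [-]
  9 | R B3 → L0 hit [-]
  10 | W B3 → L0 hit [D]
  11 | W B2 → L2 hit [D]
  12 | R B0 → L0 miss wb→B3 [-]
  13 | R B0 → L0 hit [-]
  14 | W B4 → L1 hit [D]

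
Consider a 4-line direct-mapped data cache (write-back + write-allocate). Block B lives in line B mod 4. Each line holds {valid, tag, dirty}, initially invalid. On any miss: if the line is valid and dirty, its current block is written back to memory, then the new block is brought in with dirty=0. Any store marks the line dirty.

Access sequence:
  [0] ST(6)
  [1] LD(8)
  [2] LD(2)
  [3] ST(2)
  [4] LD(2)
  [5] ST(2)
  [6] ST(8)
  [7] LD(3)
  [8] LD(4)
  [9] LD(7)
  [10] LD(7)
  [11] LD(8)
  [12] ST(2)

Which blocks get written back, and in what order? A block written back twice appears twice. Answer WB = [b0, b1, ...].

  0 | W B6 → L2 miss [D]
  1 | R B8 → L0 miss [-]
  2 | R B2 → L2 miss wb→B6 [-]
  3 | W B2 → L2 hit [D]
  4 | R B2 → L2 hit [D]
  5 | W B2 → L2 hit [D]
  6 | W B8 → L0 hit [D]
  7 | R B3 → L3 miss [-]
  8 | R B4 → L0 miss wb→B8 [-]
  9 | R B7 → L3 miss [-]
  10 | R B7 → L3 hit [-]
  11 | R B8 → L0 miss [-]
  12 | W B2 → L2 hit [D]

WB = [6, 8]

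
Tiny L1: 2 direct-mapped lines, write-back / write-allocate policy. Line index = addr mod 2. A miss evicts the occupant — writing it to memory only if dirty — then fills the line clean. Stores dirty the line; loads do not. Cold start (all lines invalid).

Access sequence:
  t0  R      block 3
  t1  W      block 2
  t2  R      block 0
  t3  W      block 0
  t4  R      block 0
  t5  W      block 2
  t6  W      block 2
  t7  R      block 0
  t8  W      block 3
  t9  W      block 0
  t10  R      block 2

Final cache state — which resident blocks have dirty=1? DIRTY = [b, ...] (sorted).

0: R B3 → L1 miss [-]
1: W B2 → L0 miss [D]
2: R B0 → L0 miss wb→B2 [-]
3: W B0 → L0 hit [D]
4: R B0 → L0 hit [D]
5: W B2 → L0 miss wb→B0 [D]
6: W B2 → L0 hit [D]
7: R B0 → L0 miss wb→B2 [-]
8: W B3 → L1 hit [D]
9: W B0 → L0 hit [D]
10: R B2 → L0 miss wb→B0 [-]

DIRTY = [3]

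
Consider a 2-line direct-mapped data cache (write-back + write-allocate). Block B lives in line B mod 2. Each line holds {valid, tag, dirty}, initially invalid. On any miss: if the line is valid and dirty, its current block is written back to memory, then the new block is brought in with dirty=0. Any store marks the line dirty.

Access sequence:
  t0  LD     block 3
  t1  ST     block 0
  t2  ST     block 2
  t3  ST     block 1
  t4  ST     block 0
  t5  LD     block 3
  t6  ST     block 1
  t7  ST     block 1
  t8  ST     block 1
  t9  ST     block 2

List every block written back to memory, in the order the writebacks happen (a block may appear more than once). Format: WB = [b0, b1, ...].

0: R B3 → L1 miss [-]
1: W B0 → L0 miss [D]
2: W B2 → L0 miss wb→B0 [D]
3: W B1 → L1 miss [D]
4: W B0 → L0 miss wb→B2 [D]
5: R B3 → L1 miss wb→B1 [-]
6: W B1 → L1 miss [D]
7: W B1 → L1 hit [D]
8: W B1 → L1 hit [D]
9: W B2 → L0 miss wb→B0 [D]

WB = [0, 2, 1, 0]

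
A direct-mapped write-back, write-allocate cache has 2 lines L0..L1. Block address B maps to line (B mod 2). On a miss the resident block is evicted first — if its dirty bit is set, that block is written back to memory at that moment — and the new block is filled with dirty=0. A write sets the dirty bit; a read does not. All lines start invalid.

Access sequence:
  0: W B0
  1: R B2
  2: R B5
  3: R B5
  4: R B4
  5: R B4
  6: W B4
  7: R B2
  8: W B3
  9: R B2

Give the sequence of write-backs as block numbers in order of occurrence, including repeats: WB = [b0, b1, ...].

WB = [0, 4]

  0 | W B0 → L0 miss [D]
  1 | R B2 → L0 miss wb→B0 [-]
  2 | R B5 → L1 miss [-]
  3 | R B5 → L1 hit [-]
  4 | R B4 → L0 miss [-]
  5 | R B4 → L0 hit [-]
  6 | W B4 → L0 hit [D]
  7 | R B2 → L0 miss wb→B4 [-]
  8 | W B3 → L1 miss [D]
  9 | R B2 → L0 hit [-]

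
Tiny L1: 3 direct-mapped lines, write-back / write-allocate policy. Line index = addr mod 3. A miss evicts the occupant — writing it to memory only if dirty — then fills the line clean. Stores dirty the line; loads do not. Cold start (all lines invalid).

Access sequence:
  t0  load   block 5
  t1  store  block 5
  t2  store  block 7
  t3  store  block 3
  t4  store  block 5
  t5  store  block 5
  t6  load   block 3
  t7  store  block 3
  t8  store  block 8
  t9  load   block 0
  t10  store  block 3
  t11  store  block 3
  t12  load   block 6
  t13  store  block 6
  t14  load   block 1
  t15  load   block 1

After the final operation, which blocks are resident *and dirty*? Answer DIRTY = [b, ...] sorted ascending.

0: R B5 -> L2 miss  d=-]
1: W B5 -> L2 hit  d=D]
2: W B7 -> L1 miss  d=D]
3: W B3 -> L0 miss  d=D]
4: W B5 -> L2 hit  d=D]
5: W B5 -> L2 hit  d=D]
6: R B3 -> L0 hit  d=D]
7: W B3 -> L0 hit  d=D]
8: W B8 -> L2 miss wb->B5  d=D]
9: R B0 -> L0 miss wb->B3  d=-]
10: W B3 -> L0 miss  d=D]
11: W B3 -> L0 hit  d=D]
12: R B6 -> L0 miss wb->B3  d=-]
13: W B6 -> L0 hit  d=D]
14: R B1 -> L1 miss wb->B7  d=-]
15: R B1 -> L1 hit  d=-]

DIRTY = [6, 8]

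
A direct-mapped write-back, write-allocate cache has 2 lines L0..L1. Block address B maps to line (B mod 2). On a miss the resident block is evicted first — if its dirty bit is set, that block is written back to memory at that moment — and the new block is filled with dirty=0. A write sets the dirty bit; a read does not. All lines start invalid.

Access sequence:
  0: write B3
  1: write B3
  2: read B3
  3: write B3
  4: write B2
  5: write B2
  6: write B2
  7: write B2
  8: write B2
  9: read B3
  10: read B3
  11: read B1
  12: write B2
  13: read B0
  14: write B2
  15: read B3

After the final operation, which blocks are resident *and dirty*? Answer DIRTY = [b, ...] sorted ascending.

DIRTY = [2]

0: W B3 -> L1 miss  d=D]
1: W B3 -> L1 hit  d=D]
2: R B3 -> L1 hit  d=D]
3: W B3 -> L1 hit  d=D]
4: W B2 -> L0 miss  d=D]
5: W B2 -> L0 hit  d=D]
6: W B2 -> L0 hit  d=D]
7: W B2 -> L0 hit  d=D]
8: W B2 -> L0 hit  d=D]
9: R B3 -> L1 hit  d=D]
10: R B3 -> L1 hit  d=D]
11: R B1 -> L1 miss wb->B3  d=-]
12: W B2 -> L0 hit  d=D]
13: R B0 -> L0 miss wb->B2  d=-]
14: W B2 -> L0 miss  d=D]
15: R B3 -> L1 miss  d=-]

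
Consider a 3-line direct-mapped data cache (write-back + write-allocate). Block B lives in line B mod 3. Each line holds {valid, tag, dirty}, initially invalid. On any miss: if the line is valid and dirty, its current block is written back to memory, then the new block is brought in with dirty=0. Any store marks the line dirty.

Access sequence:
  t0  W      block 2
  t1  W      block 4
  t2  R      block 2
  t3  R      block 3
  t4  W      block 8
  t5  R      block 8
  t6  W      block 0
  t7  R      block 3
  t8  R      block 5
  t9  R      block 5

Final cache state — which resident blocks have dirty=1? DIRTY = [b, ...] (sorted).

  0 | W B2 → L2 miss [D]
  1 | W B4 → L1 miss [D]
  2 | R B2 → L2 hit [D]
  3 | R B3 → L0 miss [-]
  4 | W B8 → L2 miss wb→B2 [D]
  5 | R B8 → L2 hit [D]
  6 | W B0 → L0 miss [D]
  7 | R B3 → L0 miss wb→B0 [-]
  8 | R B5 → L2 miss wb→B8 [-]
  9 | R B5 → L2 hit [-]

DIRTY = [4]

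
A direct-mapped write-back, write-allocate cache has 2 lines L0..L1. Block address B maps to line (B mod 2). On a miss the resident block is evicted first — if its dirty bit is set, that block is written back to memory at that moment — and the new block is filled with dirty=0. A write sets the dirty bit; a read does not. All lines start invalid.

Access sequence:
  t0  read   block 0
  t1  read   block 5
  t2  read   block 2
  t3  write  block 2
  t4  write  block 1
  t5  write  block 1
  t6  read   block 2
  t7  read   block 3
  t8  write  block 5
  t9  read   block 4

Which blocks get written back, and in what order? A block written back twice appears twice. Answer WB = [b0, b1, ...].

WB = [1, 2]

0: R B0 -> L0 miss  d=-]
1: R B5 -> L1 miss  d=-]
2: R B2 -> L0 miss  d=-]
3: W B2 -> L0 hit  d=D]
4: W B1 -> L1 miss  d=D]
5: W B1 -> L1 hit  d=D]
6: R B2 -> L0 hit  d=D]
7: R B3 -> L1 miss wb->B1  d=-]
8: W B5 -> L1 miss  d=D]
9: R B4 -> L0 miss wb->B2  d=-]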